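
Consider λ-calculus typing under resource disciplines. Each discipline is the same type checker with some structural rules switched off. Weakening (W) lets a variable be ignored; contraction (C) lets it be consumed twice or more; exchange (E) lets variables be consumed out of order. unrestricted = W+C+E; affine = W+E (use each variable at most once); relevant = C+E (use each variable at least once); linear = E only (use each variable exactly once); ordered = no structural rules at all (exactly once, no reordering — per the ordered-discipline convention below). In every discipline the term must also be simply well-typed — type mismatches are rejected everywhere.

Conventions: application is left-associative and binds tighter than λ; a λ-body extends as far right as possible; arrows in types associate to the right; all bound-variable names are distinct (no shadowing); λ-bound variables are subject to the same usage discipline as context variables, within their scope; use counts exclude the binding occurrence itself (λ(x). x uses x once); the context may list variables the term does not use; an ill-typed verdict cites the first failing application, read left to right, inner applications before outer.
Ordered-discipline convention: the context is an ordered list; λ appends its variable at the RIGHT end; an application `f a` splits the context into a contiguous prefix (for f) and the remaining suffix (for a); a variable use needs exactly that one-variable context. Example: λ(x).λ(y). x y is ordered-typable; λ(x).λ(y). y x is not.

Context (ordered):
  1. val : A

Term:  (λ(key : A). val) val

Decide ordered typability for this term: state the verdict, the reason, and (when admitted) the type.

no — needs contraction — val ×2; unused: key — weakening required
use counts: val: 2; key [bound]: 0
uses in reading order: val, val
typing: well-typed — term : A
per-discipline verdicts: ordered ✗; linear ✗; affine ✗; relevant ✗; unrestricted ✓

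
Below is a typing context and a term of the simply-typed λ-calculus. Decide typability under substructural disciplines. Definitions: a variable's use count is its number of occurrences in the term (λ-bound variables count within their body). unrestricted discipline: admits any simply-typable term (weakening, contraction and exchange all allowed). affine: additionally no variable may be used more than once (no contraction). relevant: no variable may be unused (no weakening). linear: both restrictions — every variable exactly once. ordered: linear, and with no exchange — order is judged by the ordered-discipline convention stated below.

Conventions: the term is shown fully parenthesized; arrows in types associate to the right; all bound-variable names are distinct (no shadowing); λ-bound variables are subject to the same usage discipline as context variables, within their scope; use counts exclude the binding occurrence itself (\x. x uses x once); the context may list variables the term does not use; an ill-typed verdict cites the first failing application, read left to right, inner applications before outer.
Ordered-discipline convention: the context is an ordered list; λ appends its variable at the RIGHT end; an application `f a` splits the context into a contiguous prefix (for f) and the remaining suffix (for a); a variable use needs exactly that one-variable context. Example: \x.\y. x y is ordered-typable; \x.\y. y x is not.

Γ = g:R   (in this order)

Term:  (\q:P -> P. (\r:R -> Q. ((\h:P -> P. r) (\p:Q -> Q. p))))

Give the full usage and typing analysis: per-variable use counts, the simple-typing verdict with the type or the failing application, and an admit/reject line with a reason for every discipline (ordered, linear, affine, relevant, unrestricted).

use counts: g ×0; q (bound) ×0; r (bound) ×1; h (bound) ×0; p (bound) ×1
order of uses: r, p
typing: ill-typed: an argument (Q -> Q) -> Q -> Q mismatches the expected P -> P
ordered: ✗ — a type mismatch blocks all five
linear: ✗ — the type mismatch rejects it
affine: ✗ — not simply typable
relevant: ✗ — fails simple typing
unrestricted: ✗ — a type mismatch blocks all five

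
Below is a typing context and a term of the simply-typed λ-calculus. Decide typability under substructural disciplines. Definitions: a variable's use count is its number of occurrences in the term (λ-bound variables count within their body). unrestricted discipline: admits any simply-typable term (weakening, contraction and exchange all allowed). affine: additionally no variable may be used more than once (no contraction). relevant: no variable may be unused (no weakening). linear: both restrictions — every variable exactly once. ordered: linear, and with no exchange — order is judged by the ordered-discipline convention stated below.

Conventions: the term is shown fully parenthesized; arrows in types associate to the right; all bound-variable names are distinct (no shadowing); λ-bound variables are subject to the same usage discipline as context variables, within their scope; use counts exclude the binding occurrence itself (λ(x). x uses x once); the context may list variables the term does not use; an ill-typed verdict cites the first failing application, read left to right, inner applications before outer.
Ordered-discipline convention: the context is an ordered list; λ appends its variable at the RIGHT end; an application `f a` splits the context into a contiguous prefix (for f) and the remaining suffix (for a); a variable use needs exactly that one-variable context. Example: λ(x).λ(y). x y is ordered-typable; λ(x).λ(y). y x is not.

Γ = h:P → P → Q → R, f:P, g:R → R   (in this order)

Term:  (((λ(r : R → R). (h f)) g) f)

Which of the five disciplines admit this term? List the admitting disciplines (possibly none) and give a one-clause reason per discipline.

admitted by: unrestricted
use counts: h=1, f=2, g=1, r [bound]=0
left-to-right use order: h, f, g, f
typing: ✓ — Q → R
ordered: ✗, needs contraction — f ×2; needs weakening: r unused
linear: ✗, needs contraction — f ×2; needs weakening: r unused
affine: ✗, needs contraction — f ×2
relevant: ✗, needs weakening: r unused
unrestricted: ✓, well-typed at Q → R; no restrictions here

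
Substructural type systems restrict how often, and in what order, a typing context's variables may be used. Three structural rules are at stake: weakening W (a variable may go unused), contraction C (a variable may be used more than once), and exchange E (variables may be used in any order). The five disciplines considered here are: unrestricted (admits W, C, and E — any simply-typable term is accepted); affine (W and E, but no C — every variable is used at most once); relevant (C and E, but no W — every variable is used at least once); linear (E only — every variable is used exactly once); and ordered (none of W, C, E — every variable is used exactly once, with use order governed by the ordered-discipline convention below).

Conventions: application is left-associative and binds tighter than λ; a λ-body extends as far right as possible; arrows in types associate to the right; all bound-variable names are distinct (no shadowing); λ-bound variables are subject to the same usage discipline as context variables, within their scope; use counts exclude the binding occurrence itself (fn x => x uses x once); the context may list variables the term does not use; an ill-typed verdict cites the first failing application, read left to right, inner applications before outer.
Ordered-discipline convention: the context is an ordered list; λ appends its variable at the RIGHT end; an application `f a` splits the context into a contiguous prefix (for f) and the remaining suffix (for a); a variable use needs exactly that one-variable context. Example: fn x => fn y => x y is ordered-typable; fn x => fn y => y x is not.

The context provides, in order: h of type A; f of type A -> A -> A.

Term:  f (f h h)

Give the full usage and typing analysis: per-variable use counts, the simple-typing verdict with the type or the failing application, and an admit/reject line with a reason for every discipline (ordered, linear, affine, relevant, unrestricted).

counts: h ×2; f ×2
left-to-right use order: f, f, h, h
typing: well-typed — term : A -> A
ordered: ✗ — needs contraction — h ×2, f ×2
linear: ✗ — needs contraction — h ×2, f ×2
affine: ✗ — needs contraction — h ×2, f ×2
relevant: ✓ — none of h, f goes unused
unrestricted: ✓ — simply typable at A -> A; W, C, E all held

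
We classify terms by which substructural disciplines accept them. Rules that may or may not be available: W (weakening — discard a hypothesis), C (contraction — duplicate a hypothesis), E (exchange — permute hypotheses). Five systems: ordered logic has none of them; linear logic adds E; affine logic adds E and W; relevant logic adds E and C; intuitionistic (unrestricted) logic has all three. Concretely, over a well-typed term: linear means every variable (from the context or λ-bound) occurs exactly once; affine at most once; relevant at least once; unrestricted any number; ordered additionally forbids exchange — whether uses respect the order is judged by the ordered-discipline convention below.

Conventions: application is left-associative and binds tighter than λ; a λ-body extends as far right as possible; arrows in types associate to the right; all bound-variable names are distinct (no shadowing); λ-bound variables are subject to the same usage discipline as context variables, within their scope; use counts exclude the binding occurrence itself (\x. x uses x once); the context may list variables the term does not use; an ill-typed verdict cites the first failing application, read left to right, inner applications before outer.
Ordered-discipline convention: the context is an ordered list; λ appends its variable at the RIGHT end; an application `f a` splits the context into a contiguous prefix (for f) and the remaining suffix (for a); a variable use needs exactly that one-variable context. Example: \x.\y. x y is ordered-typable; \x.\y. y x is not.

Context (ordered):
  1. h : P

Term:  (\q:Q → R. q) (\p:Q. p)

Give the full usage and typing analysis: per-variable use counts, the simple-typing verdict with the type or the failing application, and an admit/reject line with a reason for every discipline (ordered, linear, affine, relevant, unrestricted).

variable uses: h: 0, q (λ-bound): 1, p (λ-bound): 1
use order (left to right): q, p
typing: ill-typed: an argument Q → Q mismatches the expected Q → R
ordered: ✗ — fails simple typing
linear: ✗ — a type mismatch blocks all five
affine: ✗ — the type mismatch rejects it
relevant: ✗ — not simply typable
unrestricted: ✗ — fails simple typing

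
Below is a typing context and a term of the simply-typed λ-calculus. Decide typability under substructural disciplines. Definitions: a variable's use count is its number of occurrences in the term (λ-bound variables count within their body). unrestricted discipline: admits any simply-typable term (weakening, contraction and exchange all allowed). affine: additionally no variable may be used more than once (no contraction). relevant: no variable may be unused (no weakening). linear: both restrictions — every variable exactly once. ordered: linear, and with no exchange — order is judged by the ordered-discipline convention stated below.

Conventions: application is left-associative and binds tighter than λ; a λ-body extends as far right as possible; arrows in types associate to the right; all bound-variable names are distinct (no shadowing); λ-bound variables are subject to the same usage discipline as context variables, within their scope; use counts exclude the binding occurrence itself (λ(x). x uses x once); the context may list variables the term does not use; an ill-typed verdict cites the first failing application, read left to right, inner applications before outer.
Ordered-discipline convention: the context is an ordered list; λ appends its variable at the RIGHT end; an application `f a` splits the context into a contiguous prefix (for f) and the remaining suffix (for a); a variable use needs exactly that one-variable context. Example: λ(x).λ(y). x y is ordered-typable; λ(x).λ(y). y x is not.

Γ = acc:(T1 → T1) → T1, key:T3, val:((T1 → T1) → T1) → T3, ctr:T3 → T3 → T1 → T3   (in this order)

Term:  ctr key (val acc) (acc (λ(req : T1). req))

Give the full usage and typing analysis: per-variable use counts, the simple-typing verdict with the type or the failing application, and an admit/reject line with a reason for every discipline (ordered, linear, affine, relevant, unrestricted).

counts: acc ×2; key ×1; val ×1; ctr ×1; req [bound] ×1
uses in reading order: ctr, key, val, acc, acc, req
typing: ✓ — T3
ordered: ✗, uses contraction: acc ×2
linear: ✗, uses contraction: acc ×2
affine: ✗, uses contraction: acc ×2
relevant: ✓, none of acc, key, val, ctr, req goes unused
unrestricted: ✓, type-checks (T3) and nothing is barred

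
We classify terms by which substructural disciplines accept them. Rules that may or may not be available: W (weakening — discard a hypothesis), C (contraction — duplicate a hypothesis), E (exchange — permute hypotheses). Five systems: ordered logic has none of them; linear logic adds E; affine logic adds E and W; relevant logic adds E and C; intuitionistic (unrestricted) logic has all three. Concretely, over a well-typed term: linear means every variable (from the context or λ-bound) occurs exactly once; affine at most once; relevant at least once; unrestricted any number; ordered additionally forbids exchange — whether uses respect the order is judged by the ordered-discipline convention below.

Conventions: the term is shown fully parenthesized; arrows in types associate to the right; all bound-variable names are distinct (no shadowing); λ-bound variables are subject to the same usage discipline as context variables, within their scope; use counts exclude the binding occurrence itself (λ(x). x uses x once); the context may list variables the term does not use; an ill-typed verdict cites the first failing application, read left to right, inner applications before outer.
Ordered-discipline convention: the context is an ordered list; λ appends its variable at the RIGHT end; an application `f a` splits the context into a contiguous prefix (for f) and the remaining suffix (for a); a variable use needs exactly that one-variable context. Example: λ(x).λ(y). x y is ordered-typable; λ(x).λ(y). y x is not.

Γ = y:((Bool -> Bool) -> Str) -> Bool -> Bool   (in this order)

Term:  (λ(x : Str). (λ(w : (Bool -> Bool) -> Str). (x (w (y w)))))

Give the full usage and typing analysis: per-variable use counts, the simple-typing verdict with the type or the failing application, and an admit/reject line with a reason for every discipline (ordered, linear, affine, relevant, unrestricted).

usage: y=1, x (bound)=1, w (bound)=2
use order (left to right): x, w, y, w
typing: ill-typed: can't apply a value of type Str
ordered: ✗, fails simple typing
linear: ✗, a type mismatch blocks all five
affine: ✗, the type mismatch rejects it
relevant: ✗, not simply typable
unrestricted: ✗, fails simple typing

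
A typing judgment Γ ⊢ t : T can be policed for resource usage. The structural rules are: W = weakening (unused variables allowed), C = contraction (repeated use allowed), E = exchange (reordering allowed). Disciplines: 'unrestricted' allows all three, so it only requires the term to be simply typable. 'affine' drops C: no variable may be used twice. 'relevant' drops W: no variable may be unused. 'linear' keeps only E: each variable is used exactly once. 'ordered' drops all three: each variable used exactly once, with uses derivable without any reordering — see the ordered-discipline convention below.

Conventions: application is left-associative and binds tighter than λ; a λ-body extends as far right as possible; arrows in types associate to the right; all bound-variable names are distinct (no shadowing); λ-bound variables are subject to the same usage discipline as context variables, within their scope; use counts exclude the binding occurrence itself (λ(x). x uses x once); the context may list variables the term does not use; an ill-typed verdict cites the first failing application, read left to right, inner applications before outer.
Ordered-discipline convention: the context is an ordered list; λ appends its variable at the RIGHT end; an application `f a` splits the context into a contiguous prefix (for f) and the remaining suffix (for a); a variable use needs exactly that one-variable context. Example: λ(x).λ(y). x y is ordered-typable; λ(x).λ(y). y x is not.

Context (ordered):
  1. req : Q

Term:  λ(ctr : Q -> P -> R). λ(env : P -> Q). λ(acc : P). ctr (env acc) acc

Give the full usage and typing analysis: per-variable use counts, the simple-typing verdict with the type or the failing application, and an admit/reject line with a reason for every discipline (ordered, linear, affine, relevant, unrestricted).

counts: req: 0, ctr [bound]: 1, env [bound]: 1, acc [bound]: 2
use order (left to right): ctr, env, acc, acc
typing: well-typed at (Q -> P -> R) -> (P -> Q) -> P -> R
ordered: ✗, acc ×2 used more than once (contraction); needs weakening: req unused
linear: ✗, acc ×2 used more than once (contraction); needs weakening: req unused
affine: ✗, acc ×2 used more than once (contraction)
relevant: ✗, needs weakening: req unused
unrestricted: ✓, typability at (Q -> P -> R) -> (P -> Q) -> P -> R is all that's needed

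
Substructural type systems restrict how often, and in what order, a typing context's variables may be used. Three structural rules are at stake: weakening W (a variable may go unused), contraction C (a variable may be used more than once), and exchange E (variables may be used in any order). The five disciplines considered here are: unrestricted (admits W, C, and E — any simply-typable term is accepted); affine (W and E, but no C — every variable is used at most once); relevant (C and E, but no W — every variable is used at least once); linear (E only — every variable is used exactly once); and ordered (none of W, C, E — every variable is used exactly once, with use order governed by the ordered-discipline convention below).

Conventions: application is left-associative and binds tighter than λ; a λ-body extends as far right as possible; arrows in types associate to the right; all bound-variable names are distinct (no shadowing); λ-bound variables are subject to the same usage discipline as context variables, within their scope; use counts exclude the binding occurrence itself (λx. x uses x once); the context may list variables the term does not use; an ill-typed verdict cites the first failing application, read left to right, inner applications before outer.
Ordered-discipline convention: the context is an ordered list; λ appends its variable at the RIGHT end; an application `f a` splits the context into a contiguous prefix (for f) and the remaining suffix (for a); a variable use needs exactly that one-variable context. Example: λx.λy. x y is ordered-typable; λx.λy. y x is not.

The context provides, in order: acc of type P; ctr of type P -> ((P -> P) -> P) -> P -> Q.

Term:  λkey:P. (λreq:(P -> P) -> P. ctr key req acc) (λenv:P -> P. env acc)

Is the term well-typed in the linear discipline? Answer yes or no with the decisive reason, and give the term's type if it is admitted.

no — acc ×2 used more than once (contraction)
use counts: acc: 2×, ctr: 1×, key (bound): 1×, req (bound): 1×, env (bound): 1×
order of uses: ctr, key, req, acc, env, acc
typing: well-typed at P -> Q
summary: ordered ✗ · linear ✗ · affine ✗ · relevant ✓ · unrestricted ✓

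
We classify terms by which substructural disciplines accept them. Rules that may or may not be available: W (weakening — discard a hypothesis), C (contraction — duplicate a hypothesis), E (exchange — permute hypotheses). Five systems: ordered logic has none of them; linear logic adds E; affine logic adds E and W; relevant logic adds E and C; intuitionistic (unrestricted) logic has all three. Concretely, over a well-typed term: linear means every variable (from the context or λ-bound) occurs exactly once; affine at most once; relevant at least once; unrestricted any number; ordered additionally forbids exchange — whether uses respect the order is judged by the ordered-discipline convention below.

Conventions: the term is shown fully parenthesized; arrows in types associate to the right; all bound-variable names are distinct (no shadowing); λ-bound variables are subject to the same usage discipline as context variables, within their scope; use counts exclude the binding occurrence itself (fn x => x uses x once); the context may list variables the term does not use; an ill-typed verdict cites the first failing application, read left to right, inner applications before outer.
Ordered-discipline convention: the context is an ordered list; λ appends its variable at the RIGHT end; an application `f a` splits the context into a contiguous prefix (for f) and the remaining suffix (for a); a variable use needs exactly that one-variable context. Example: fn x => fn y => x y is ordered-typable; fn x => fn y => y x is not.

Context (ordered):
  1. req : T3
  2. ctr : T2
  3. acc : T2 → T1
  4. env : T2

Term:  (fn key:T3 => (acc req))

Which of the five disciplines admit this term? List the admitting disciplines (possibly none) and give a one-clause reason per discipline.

accepted by: none
counts: req: 1; ctr: 0; acc: 1; env: 0; key (λ-bound): 0
use order (left to right): acc, req
typing: ill-typed: a function awaiting T2 gets T3
ordered ✗ (fails simple typing)
linear ✗ (a type mismatch blocks all five)
affine ✗ (the type mismatch rejects it)
relevant ✗ (not simply typable)
unrestricted ✗ (fails simple typing)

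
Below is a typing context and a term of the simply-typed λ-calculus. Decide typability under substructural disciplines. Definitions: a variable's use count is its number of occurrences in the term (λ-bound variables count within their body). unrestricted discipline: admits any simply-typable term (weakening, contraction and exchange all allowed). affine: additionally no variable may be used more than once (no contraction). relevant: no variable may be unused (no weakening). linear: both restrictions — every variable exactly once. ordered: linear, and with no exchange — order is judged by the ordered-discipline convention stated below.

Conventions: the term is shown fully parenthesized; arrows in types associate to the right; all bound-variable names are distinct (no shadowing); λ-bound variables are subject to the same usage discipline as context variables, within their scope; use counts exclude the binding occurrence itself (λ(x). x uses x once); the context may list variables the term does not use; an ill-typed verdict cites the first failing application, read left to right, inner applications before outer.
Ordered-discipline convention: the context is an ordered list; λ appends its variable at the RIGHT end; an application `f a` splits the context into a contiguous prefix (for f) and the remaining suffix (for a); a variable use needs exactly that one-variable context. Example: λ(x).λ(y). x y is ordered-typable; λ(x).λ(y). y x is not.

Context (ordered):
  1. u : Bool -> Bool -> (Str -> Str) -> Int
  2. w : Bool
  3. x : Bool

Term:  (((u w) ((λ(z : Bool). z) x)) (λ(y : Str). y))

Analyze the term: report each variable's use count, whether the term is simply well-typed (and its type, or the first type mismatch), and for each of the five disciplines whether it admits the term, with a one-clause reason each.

counts: u=1; w=1; x=1; z [bound]=1; y [bound]=1
use order (left to right): u, w, z, x, y
typing: the term checks, with type Int
ordered: ✓, one use each (u, w, x, z, y); ordered split holds
linear: ✓, each of u, w, x, z, y used exactly once
affine: ✓, no duplicate uses among u, w, x, z, y
relevant: ✓, u, w, x, z, y: all used, weakening unneeded
unrestricted: ✓, well-typed at Int; no restrictions here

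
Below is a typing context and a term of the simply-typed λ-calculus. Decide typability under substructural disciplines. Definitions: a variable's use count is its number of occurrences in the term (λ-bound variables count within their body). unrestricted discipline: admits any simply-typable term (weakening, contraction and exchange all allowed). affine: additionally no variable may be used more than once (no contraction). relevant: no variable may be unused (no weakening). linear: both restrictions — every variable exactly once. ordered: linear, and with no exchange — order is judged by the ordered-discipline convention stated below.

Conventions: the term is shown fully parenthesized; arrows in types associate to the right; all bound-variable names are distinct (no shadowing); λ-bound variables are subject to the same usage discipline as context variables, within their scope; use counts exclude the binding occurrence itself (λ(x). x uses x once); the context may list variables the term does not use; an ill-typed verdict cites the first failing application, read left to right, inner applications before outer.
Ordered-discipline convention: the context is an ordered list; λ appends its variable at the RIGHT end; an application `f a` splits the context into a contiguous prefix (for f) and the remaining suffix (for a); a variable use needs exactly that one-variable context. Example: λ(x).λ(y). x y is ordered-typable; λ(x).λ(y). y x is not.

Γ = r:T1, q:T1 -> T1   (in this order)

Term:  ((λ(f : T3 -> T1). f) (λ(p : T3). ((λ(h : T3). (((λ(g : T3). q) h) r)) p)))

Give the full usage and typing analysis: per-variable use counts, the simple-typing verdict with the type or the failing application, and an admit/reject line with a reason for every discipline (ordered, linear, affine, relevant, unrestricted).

usage: r ×1; q ×1; f (bound) ×1; p (bound) ×1; h (bound) ×1; g (bound) ×0
left-to-right use order: f, q, h, r, p
typing: ✓ — T3 -> T1
ordered: ✗, needs weakening: g unused
linear: ✗, needs weakening: g unused
affine: ✓, r, q, f, p, h, g: no repeats, contraction unneeded
relevant: ✗, needs weakening: g unused
unrestricted: ✓, type-checks (T3 -> T1) and nothing is barred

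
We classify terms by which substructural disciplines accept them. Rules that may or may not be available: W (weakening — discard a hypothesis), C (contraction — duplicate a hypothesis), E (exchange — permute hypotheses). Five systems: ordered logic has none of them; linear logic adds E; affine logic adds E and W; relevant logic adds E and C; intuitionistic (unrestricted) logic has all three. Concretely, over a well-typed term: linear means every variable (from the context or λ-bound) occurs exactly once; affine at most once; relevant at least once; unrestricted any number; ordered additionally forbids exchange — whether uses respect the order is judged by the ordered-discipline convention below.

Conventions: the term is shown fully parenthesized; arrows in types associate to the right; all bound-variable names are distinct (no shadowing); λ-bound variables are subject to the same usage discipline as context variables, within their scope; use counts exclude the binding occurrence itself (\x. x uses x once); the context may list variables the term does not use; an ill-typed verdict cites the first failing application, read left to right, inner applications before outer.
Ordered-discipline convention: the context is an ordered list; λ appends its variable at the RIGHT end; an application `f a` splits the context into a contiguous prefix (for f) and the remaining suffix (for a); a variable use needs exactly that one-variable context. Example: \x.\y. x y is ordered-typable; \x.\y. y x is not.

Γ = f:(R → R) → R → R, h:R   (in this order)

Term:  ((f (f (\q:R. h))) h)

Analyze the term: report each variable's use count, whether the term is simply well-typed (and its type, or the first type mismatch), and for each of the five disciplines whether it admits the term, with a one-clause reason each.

usage: f: 2×, h: 2×, q (λ-bound): 0×
order of uses: f, f, h, h
typing: well-typed at R
ordered ✗ (f ×2, h ×2 used more than once (contraction); unused: q — weakening required)
linear ✗ (f ×2, h ×2 used more than once (contraction); unused: q — weakening required)
affine ✗ (f ×2, h ×2 used more than once (contraction))
relevant ✗ (unused: q — weakening required)
unrestricted ✓ (simply typable at R; W, C, E all held)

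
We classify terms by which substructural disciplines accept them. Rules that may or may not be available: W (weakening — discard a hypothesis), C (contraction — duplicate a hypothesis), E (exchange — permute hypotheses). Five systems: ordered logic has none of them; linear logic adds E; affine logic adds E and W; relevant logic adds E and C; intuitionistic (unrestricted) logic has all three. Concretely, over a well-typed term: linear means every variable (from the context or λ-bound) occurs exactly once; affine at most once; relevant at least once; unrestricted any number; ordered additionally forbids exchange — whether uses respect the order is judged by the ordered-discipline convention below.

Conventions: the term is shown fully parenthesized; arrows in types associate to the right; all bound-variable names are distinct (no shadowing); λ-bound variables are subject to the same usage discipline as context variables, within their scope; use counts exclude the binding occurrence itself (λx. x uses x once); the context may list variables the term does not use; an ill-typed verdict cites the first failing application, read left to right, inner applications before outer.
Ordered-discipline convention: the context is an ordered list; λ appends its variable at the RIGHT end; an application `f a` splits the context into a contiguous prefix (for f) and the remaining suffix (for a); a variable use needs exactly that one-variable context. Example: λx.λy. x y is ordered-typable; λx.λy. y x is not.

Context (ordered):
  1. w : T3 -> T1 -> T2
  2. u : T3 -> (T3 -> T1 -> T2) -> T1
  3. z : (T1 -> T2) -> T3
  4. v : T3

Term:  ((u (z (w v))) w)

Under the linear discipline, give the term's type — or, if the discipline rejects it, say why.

not well-typed under linear — repeated use of w ×2
use counts: w=2, u=1, z=1, v=1
left-to-right use order: u, z, w, v, w
typing: well-typed at T1
summary: ordered ✗; linear ✗; affine ✗; relevant ✓; unrestricted ✓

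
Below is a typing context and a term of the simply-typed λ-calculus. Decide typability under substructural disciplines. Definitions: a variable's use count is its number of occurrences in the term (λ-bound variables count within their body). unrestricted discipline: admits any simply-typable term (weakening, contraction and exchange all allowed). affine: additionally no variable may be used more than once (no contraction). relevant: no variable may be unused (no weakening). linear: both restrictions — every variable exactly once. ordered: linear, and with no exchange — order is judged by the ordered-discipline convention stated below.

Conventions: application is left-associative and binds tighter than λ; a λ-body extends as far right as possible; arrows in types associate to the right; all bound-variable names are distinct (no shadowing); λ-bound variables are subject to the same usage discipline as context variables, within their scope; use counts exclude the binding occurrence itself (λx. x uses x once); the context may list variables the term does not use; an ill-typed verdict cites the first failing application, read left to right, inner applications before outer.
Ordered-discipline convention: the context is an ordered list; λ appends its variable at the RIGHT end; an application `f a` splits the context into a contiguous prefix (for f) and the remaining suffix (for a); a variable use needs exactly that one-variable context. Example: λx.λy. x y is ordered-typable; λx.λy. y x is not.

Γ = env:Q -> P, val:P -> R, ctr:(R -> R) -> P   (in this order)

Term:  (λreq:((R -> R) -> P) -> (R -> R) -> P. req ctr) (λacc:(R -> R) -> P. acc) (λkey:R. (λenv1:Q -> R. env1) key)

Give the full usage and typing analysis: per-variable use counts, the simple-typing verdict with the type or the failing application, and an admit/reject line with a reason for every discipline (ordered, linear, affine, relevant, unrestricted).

counts: env ×0, val ×0, ctr ×1, req (bound) ×1, acc (bound) ×1, key (bound) ×1, env1 (bound) ×1
order of uses: req, ctr, acc, env1, key
typing: ill-typed: a function awaiting Q -> R gets R
ordered: ✗ — fails simple typing
linear: ✗ — a type mismatch blocks all five
affine: ✗ — the type mismatch rejects it
relevant: ✗ — not simply typable
unrestricted: ✗ — fails simple typing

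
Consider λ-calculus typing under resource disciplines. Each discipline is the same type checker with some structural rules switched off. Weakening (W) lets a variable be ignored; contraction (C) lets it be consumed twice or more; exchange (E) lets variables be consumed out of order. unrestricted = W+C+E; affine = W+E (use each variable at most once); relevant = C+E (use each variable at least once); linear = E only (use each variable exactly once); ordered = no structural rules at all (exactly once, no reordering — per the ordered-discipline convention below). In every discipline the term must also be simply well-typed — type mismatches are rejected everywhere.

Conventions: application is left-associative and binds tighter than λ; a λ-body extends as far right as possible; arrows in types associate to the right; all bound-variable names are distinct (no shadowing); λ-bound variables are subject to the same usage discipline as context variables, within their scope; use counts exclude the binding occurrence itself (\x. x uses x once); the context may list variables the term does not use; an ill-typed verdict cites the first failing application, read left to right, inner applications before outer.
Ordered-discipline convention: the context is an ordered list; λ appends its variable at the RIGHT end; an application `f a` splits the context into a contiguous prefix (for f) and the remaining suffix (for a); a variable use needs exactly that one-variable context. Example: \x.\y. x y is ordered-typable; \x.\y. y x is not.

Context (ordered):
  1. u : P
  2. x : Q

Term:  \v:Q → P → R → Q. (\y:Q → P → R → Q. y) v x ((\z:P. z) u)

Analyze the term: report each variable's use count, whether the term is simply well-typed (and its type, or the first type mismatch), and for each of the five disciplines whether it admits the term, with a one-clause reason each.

use counts: u ×1; x ×1; v (λ-bound) ×1; y (λ-bound) ×1; z (λ-bound) ×1
order of uses: y, v, x, z, u
typing: well-typed at (Q → P → R → Q) → R → Q
ordered ✗ (no ordered split (uses run y, v, x, z, u))
linear ✓ (each of u, x, v, y, z used exactly once)
affine ✓ (no duplicate uses among u, x, v, y, z)
relevant ✓ (at least one use each (u, x, v, y, z))
unrestricted ✓ (typability at (Q → P → R → Q) → R → Q is all that's needed)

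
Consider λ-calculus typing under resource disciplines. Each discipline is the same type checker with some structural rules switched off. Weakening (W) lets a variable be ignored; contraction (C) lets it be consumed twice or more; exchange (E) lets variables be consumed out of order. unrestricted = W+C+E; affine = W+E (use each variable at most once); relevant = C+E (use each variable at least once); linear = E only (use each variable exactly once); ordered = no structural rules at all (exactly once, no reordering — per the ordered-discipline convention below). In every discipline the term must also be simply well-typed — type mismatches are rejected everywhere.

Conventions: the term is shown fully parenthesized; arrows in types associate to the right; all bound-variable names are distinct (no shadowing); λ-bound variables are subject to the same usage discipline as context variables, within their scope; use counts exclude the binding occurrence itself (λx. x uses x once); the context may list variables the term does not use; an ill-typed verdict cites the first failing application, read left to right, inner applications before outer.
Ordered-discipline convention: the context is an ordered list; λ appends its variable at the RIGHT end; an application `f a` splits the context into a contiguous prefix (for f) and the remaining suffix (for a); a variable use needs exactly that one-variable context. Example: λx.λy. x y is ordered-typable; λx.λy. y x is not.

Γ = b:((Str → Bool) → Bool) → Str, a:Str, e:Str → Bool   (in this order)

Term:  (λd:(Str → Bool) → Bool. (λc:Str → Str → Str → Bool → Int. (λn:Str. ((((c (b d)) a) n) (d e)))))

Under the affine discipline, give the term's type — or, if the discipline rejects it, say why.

not well-typed under affine — repeated use of d ×2
counts: b ×1, a ×1, e ×1, d (λ-bound) ×2, c (λ-bound) ×1, n (λ-bound) ×1
use order (left to right): c, b, d, a, n, d, e
typing: ✓ — ((Str → Bool) → Bool) → (Str → Str → Str → Bool → Int) → Str → Int
per-discipline verdicts: ordered ✗; linear ✗; affine ✗; relevant ✓; unrestricted ✓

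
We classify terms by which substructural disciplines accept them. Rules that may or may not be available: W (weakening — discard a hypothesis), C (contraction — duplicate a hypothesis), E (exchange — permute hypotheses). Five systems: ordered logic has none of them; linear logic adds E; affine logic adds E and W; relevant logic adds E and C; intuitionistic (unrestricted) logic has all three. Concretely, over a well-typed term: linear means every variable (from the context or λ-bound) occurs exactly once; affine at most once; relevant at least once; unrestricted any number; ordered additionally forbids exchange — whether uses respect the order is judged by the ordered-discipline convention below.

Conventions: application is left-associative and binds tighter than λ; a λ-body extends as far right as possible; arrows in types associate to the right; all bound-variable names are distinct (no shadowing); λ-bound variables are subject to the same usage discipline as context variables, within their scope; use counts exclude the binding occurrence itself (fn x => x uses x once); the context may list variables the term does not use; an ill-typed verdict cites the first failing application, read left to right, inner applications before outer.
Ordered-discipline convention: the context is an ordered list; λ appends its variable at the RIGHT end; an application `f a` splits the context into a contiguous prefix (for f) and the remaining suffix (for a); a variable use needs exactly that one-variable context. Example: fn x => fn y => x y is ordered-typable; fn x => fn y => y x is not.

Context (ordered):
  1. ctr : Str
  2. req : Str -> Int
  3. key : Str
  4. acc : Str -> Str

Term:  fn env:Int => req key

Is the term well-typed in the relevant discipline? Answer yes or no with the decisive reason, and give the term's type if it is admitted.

no — needs weakening: ctr, acc, env unused
use counts: ctr: 0; req: 1; key: 1; acc: 0; env (λ-bound): 0
left-to-right use order: req, key
typing: well-typed — term : Int -> Int
across the five disciplines: ordered ✗; linear ✗; affine ✓; relevant ✗; unrestricted ✓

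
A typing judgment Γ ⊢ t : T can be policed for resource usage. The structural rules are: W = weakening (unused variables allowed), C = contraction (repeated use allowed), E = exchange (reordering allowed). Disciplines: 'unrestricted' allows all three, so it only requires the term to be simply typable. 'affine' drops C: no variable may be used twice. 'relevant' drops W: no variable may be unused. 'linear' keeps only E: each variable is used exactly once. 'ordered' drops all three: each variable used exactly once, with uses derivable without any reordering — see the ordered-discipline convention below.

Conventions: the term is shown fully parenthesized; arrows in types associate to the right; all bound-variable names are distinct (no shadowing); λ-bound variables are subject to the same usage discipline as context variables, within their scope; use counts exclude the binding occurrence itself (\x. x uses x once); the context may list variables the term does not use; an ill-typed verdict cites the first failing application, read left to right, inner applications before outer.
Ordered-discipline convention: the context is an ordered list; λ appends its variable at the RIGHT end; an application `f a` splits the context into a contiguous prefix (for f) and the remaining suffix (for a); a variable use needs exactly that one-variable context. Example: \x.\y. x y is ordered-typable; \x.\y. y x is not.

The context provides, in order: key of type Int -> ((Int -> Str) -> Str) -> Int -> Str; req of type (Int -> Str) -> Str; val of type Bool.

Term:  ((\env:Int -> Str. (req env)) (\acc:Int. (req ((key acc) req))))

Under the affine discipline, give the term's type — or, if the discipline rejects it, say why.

not well-typed under affine — repeated use of req ×3
usage: key: 1×, req: 3×, val: 0×, env (bound): 1×, acc (bound): 1×
left-to-right use order: req, env, req, key, acc, req
typing: well-typed at Str
across the five disciplines: ordered ✗ · linear ✗ · affine ✗ · relevant ✗ · unrestricted ✓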